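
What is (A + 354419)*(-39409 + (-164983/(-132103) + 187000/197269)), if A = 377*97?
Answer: -401519051195323931168/26059826707 ≈ -1.5408e+10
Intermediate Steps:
A = 36569
(A + 354419)*(-39409 + (-164983/(-132103) + 187000/197269)) = (36569 + 354419)*(-39409 + (-164983/(-132103) + 187000/197269)) = 390988*(-39409 + (-164983*(-1/132103) + 187000*(1/197269))) = 390988*(-39409 + (164983/132103 + 187000/197269)) = 390988*(-39409 + 57249292427/26059826707) = 390988*(-1026934461403736/26059826707) = -401519051195323931168/26059826707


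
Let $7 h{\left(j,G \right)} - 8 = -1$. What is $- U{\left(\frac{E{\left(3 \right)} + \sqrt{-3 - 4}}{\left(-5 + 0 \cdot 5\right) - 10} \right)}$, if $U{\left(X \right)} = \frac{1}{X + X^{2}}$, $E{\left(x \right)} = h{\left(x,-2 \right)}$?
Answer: $- \frac{225 i}{- 21 i + 13 \sqrt{7}} \approx 2.9095 - 4.7653 i$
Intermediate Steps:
$h{\left(j,G \right)} = 1$ ($h{\left(j,G \right)} = \frac{8}{7} + \frac{1}{7} \left(-1\right) = \frac{8}{7} - \frac{1}{7} = 1$)
$E{\left(x \right)} = 1$
$- U{\left(\frac{E{\left(3 \right)} + \sqrt{-3 - 4}}{\left(-5 + 0 \cdot 5\right) - 10} \right)} = - \frac{1}{\frac{1 + \sqrt{-3 - 4}}{\left(-5 + 0 \cdot 5\right) - 10} \left(1 + \frac{1 + \sqrt{-3 - 4}}{\left(-5 + 0 \cdot 5\right) - 10}\right)} = - \frac{1}{\frac{1 + \sqrt{-7}}{\left(-5 + 0\right) - 10} \left(1 + \frac{1 + \sqrt{-7}}{\left(-5 + 0\right) - 10}\right)} = - \frac{1}{\frac{1 + i \sqrt{7}}{-5 - 10} \left(1 + \frac{1 + i \sqrt{7}}{-5 - 10}\right)} = - \frac{1}{\frac{1 + i \sqrt{7}}{-15} \left(1 + \frac{1 + i \sqrt{7}}{-15}\right)} = - \frac{1}{\left(1 + i \sqrt{7}\right) \left(- \frac{1}{15}\right) \left(1 + \left(1 + i \sqrt{7}\right) \left(- \frac{1}{15}\right)\right)} = - \frac{1}{\left(- \frac{1}{15} - \frac{i \sqrt{7}}{15}\right) \left(1 - \left(\frac{1}{15} + \frac{i \sqrt{7}}{15}\right)\right)} = - \frac{1}{\left(- \frac{1}{15} - \frac{i \sqrt{7}}{15}\right) \left(\frac{14}{15} - \frac{i \sqrt{7}}{15}\right)}$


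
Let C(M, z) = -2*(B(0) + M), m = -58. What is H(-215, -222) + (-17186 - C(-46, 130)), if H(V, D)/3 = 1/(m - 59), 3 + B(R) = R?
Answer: -674077/39 ≈ -17284.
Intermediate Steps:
B(R) = -3 + R
C(M, z) = 6 - 2*M (C(M, z) = -2*((-3 + 0) + M) = -2*(-3 + M) = 6 - 2*M)
H(V, D) = -1/39 (H(V, D) = 3/(-58 - 59) = 3/(-117) = 3*(-1/117) = -1/39)
H(-215, -222) + (-17186 - C(-46, 130)) = -1/39 + (-17186 - (6 - 2*(-46))) = -1/39 + (-17186 - (6 + 92)) = -1/39 + (-17186 - 1*98) = -1/39 + (-17186 - 98) = -1/39 - 17284 = -674077/39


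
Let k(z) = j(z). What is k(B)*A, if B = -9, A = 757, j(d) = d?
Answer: -6813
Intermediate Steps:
k(z) = z
k(B)*A = -9*757 = -6813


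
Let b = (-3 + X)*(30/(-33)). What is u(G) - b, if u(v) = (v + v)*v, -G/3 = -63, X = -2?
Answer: 785812/11 ≈ 71438.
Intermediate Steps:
G = 189 (G = -3*(-63) = 189)
b = 50/11 (b = (-3 - 2)*(30/(-33)) = -150*(-1)/33 = -5*(-10/11) = 50/11 ≈ 4.5455)
u(v) = 2*v² (u(v) = (2*v)*v = 2*v²)
u(G) - b = 2*189² - 1*50/11 = 2*35721 - 50/11 = 71442 - 50/11 = 785812/11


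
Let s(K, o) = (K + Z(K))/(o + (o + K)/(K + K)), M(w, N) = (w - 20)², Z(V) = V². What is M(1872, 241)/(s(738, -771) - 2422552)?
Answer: -81319379567/57452904455 ≈ -1.4154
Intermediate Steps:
M(w, N) = (-20 + w)²
s(K, o) = (K + K²)/(o + (K + o)/(2*K)) (s(K, o) = (K + K²)/(o + (o + K)/(K + K)) = (K + K²)/(o + (K + o)/((2*K))) = (K + K²)/(o + (K + o)*(1/(2*K))) = (K + K²)/(o + (K + o)/(2*K)))
M(1872, 241)/(s(738, -771) - 2422552) = (-20 + 1872)²/(2*738²*(1 + 738)/(738 - 771 + 2*738*(-771)) - 2422552) = 1852²/(2*544644*739/(738 - 771 - 1137996) - 2422552) = 3429904/(2*544644*739/(-1138029) - 2422552) = 3429904/(2*544644*(-1/1138029)*739 - 2422552) = 3429904/(-268327944/379343 - 2422552) = 3429904/(-919246471280/379343) = 3429904*(-379343/919246471280) = -81319379567/57452904455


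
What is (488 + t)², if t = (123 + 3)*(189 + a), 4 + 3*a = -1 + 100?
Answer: 800437264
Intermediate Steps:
a = 95/3 (a = -4/3 + (-1 + 100)/3 = -4/3 + (⅓)*99 = -4/3 + 33 = 95/3 ≈ 31.667)
t = 27804 (t = (123 + 3)*(189 + 95/3) = 126*(662/3) = 27804)
(488 + t)² = (488 + 27804)² = 28292² = 800437264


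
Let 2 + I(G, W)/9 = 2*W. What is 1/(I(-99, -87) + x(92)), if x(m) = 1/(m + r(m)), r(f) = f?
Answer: -184/291455 ≈ -0.00063132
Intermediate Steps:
I(G, W) = -18 + 18*W (I(G, W) = -18 + 9*(2*W) = -18 + 18*W)
x(m) = 1/(2*m) (x(m) = 1/(m + m) = 1/(2*m))
1/(I(-99, -87) + x(92)) = 1/((-18 + 18*(-87)) + (½)/92) = 1/((-18 - 1566) + (½)*(1/92)) = 1/(-1584 + 1/184) = 1/(-291455/184) = -184/291455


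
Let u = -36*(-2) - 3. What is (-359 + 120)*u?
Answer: -16491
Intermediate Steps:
u = 69 (u = -6*(-12) - 3 = 72 - 3 = 69)
(-359 + 120)*u = (-359 + 120)*69 = -239*69 = -16491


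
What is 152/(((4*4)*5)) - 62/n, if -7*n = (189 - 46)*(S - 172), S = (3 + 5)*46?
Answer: 9587/5005 ≈ 1.9155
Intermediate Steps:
S = 368 (S = 8*46 = 368)
n = -4004 (n = -(189 - 46)*(368 - 172)/7 = -143*196/7 = -⅐*28028 = -4004)
152/(((4*4)*5)) - 62/n = 152/(((4*4)*5)) - 62/(-4004) = 152/((16*5)) - 62*(-1/4004) = 152/80 + 31/2002 = 152*(1/80) + 31/2002 = 19/10 + 31/2002 = 9587/5005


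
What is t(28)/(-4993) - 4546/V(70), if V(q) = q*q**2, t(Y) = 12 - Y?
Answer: -8605089/856299500 ≈ -0.010049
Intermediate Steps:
V(q) = q**3
t(28)/(-4993) - 4546/V(70) = (12 - 1*28)/(-4993) - 4546/(70**3) = (12 - 28)*(-1/4993) - 4546/343000 = -16*(-1/4993) - 4546*1/343000 = 16/4993 - 2273/171500 = -8605089/856299500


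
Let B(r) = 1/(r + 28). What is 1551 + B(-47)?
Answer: 29468/19 ≈ 1550.9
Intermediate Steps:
B(r) = 1/(28 + r)
1551 + B(-47) = 1551 + 1/(28 - 47) = 1551 + 1/(-19) = 1551 - 1/19 = 29468/19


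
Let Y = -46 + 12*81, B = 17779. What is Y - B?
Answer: -16853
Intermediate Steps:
Y = 926 (Y = -46 + 972 = 926)
Y - B = 926 - 1*17779 = 926 - 17779 = -16853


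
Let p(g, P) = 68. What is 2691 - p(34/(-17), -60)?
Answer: 2623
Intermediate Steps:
2691 - p(34/(-17), -60) = 2691 - 1*68 = 2691 - 68 = 2623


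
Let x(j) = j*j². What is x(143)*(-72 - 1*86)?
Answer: -462024706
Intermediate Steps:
x(j) = j³
x(143)*(-72 - 1*86) = 143³*(-72 - 1*86) = 2924207*(-72 - 86) = 2924207*(-158) = -462024706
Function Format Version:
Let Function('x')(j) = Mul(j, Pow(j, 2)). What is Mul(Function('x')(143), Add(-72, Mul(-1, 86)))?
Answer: -462024706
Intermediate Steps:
Function('x')(j) = Pow(j, 3)
Mul(Function('x')(143), Add(-72, Mul(-1, 86))) = Mul(Pow(143, 3), Add(-72, Mul(-1, 86))) = Mul(2924207, Add(-72, -86)) = Mul(2924207, -158) = -462024706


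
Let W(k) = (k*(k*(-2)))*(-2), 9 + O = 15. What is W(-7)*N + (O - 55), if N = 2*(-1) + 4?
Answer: 343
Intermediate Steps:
O = 6 (O = -9 + 15 = 6)
N = 2 (N = -2 + 4 = 2)
W(k) = 4*k**2 (W(k) = (k*(-2*k))*(-2) = -2*k**2*(-2) = 4*k**2)
W(-7)*N + (O - 55) = (4*(-7)**2)*2 + (6 - 55) = (4*49)*2 - 49 = 196*2 - 49 = 392 - 49 = 343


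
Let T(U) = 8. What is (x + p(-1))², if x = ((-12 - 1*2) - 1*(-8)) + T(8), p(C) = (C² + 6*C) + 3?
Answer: 0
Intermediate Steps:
p(C) = 3 + C² + 6*C
x = 2 (x = ((-12 - 1*2) - 1*(-8)) + 8 = ((-12 - 2) + 8) + 8 = (-14 + 8) + 8 = -6 + 8 = 2)
(x + p(-1))² = (2 + (3 + (-1)² + 6*(-1)))² = (2 + (3 + 1 - 6))² = (2 - 2)² = 0² = 0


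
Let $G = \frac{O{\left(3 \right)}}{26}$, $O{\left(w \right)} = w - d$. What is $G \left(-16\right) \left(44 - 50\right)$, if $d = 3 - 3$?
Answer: $\frac{144}{13} \approx 11.077$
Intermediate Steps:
$d = 0$
$O{\left(w \right)} = w$ ($O{\left(w \right)} = w - 0 = w + 0 = w$)
$G = \frac{3}{26} \approx 0.11538$
$G \left(-16\right) \left(44 - 50\right) = \frac{3}{26} \left(-16\right) \left(44 - 50\right) = - \frac{24 \left(44 - 50\right)}{13} = \left(- \frac{24}{13}\right) \left(-6\right) = \frac{144}{13}$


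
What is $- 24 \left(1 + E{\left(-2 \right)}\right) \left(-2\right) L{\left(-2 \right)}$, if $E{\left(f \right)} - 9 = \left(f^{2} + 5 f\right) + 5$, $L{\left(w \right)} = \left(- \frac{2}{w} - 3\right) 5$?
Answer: $-4320$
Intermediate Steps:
$L{\left(w \right)} = -15 - \frac{10}{w}$ ($L{\left(w \right)} = \left(- \frac{2}{w} - 3\right) 5 = \left(-3 - \frac{2}{w}\right) 5 = -15 - \frac{10}{w}$)
$E{\left(f \right)} = 14 + f^{2} + 5 f$ ($E{\left(f \right)} = 9 + \left(\left(f^{2} + 5 f\right) + 5\right) = 9 + \left(5 + f^{2} + 5 f\right) = 14 + f^{2} + 5 f$)
$- 24 \left(1 + E{\left(-2 \right)}\right) \left(-2\right) L{\left(-2 \right)} = - 24 \left(1 + \left(14 + \left(-2\right)^{2} + 5 \left(-2\right)\right)\right) \left(-2\right) \left(-15 - \frac{10}{-2}\right) = - 24 \left(1 + \left(14 + 4 - 10\right)\right) \left(-2\right) \left(-15 - -5\right) = - 24 \left(1 + 8\right) \left(-2\right) \left(-15 + 5\right) = - 24 \cdot 9 \left(-2\right) \left(-10\right) = \left(-24\right) \left(-18\right) \left(-10\right) = 432 \left(-10\right) = -4320$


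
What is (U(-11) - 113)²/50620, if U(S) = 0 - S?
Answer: 2601/12655 ≈ 0.20553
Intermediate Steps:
U(S) = -S
(U(-11) - 113)²/50620 = (-1*(-11) - 113)²/50620 = (11 - 113)²*(1/50620) = (-102)²*(1/50620) = 10404*(1/50620) = 2601/12655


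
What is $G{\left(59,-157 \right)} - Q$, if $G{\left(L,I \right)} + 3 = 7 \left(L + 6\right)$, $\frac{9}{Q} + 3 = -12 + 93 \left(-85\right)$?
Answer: $\frac{397761}{880} \approx 452.0$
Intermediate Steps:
$Q = - \frac{1}{880}$ ($Q = \frac{9}{-3 + \left(-12 + 93 \left(-85\right)\right)} = \frac{9}{-3 - 7917} = \frac{9}{-7920} = 9 \left(- \frac{1}{7920}\right) = - \frac{1}{880} \approx -0.0011364$)
$G{\left(L,I \right)} = 39 + 7 L$ ($G{\left(L,I \right)} = -3 + 7 \left(L + 6\right) = -3 + 7 \left(6 + L\right) = -3 + \left(42 + 7 L\right) = 39 + 7 L$)
$G{\left(59,-157 \right)} - Q = \left(39 + 7 \cdot 59\right) - - \frac{1}{880} = \left(39 + 413\right) + \frac{1}{880} = 452 + \frac{1}{880} = \frac{397761}{880}$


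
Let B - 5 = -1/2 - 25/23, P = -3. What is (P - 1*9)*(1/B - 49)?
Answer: 91764/157 ≈ 584.48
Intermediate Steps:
B = 157/46 (B = 5 + (-1/2 - 25/23) = 5 + (-1*½ - 25*1/23) = 5 + (-½ - 25/23) = 5 - 73/46 = 157/46 ≈ 3.4130)
(P - 1*9)*(1/B - 49) = (-3 - 1*9)*(1/(157/46) - 49) = (-3 - 9)*(46/157 - 49) = -12*(-7647/157) = 91764/157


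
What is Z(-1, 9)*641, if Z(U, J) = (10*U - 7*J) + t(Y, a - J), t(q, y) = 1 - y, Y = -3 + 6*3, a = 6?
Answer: -44229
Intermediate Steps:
Y = 15 (Y = -3 + 18 = 15)
Z(U, J) = -5 - 6*J + 10*U (Z(U, J) = (10*U - 7*J) + (1 - (6 - J)) = (-7*J + 10*U) + (1 + (-6 + J)) = (-7*J + 10*U) + (-5 + J) = -5 - 6*J + 10*U)
Z(-1, 9)*641 = (-5 - 6*9 + 10*(-1))*641 = (-5 - 54 - 10)*641 = -69*641 = -44229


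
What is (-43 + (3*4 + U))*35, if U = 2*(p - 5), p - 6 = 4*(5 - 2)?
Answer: -175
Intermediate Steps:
p = 18 (p = 6 + 4*(5 - 2) = 6 + 4*3 = 6 + 12 = 18)
U = 26 (U = 2*(18 - 5) = 2*13 = 26)
(-43 + (3*4 + U))*35 = (-43 + (3*4 + 26))*35 = (-43 + (12 + 26))*35 = (-43 + 38)*35 = -5*35 = -175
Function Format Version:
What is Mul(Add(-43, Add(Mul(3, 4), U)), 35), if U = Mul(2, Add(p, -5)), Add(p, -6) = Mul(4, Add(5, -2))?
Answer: -175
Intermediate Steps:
p = 18 (p = Add(6, Mul(4, Add(5, -2))) = Add(6, Mul(4, 3)) = Add(6, 12) = 18)
U = 26 (U = Mul(2, Add(18, -5)) = Mul(2, 13) = 26)
Mul(Add(-43, Add(Mul(3, 4), U)), 35) = Mul(Add(-43, Add(Mul(3, 4), 26)), 35) = Mul(Add(-43, Add(12, 26)), 35) = Mul(Add(-43, 38), 35) = Mul(-5, 35) = -175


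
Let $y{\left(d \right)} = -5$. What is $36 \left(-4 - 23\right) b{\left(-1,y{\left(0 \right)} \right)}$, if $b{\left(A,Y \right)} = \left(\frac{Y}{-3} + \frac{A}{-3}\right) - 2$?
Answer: $0$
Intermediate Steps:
$b{\left(A,Y \right)} = -2 - \frac{A}{3} - \frac{Y}{3}$ ($b{\left(A,Y \right)} = \left(Y \left(- \frac{1}{3}\right) + A \left(- \frac{1}{3}\right)\right) - 2 = \left(- \frac{Y}{3} - \frac{A}{3}\right) - 2 = \left(- \frac{A}{3} - \frac{Y}{3}\right) - 2 = -2 - \frac{A}{3} - \frac{Y}{3}$)
$36 \left(-4 - 23\right) b{\left(-1,y{\left(0 \right)} \right)} = 36 \left(-4 - 23\right) \left(-2 - - \frac{1}{3} - - \frac{5}{3}\right) = 36 \left(-4 - 23\right) \left(-2 + \frac{1}{3} + \frac{5}{3}\right) = 36 \left(-27\right) 0 = \left(-972\right) 0 = 0$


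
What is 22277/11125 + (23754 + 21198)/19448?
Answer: 116666762/27044875 ≈ 4.3138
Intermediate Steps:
22277/11125 + (23754 + 21198)/19448 = 22277*(1/11125) + 44952*(1/19448) = 22277/11125 + 5619/2431 = 116666762/27044875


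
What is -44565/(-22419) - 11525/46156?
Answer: 599521055/344923788 ≈ 1.7381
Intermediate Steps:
-44565/(-22419) - 11525/46156 = -44565*(-1/22419) - 11525*1/46156 = 14855/7473 - 11525/46156 = 599521055/344923788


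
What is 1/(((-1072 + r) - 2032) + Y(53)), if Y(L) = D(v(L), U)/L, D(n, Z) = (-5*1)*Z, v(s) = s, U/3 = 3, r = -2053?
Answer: -53/273366 ≈ -0.00019388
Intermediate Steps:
U = 9 (U = 3*3 = 9)
D(n, Z) = -5*Z
Y(L) = -45/L (Y(L) = (-5*9)/L = -45/L)
1/(((-1072 + r) - 2032) + Y(53)) = 1/(((-1072 - 2053) - 2032) - 45/53) = 1/((-3125 - 2032) - 45*1/53) = 1/(-5157 - 45/53) = 1/(-273366/53) = -53/273366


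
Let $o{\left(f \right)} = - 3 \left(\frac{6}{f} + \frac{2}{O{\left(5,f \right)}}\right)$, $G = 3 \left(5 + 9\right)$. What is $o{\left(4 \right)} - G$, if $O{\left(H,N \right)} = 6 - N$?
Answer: $- \frac{99}{2} \approx -49.5$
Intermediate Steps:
$G = 42$ ($G = 3 \cdot 14 = 42$)
$o{\left(f \right)} = - \frac{18}{f} - \frac{6}{6 - f}$ ($o{\left(f \right)} = - 3 \left(\frac{6}{f} + \frac{2}{6 - f}\right) = - 3 \left(\frac{2}{6 - f} + \frac{6}{f}\right) = - \frac{18}{f} - \frac{6}{6 - f}$)
$o{\left(4 \right)} - G = \frac{12 \left(9 - 4\right)}{4 \left(-6 + 4\right)} - 42 = 12 \cdot \frac{1}{4} \frac{1}{-2} \left(9 - 4\right) - 42 = 12 \cdot \frac{1}{4} \left(- \frac{1}{2}\right) 5 - 42 = - \frac{15}{2} - 42 = - \frac{99}{2}$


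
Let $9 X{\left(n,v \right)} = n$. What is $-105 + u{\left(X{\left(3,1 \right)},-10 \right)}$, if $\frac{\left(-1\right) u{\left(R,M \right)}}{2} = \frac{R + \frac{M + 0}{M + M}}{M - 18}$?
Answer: $- \frac{8815}{84} \approx -104.94$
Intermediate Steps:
$X{\left(n,v \right)} = \frac{n}{9}$
$u{\left(R,M \right)} = - \frac{2 \left(\frac{1}{2} + R\right)}{-18 + M}$ ($u{\left(R,M \right)} = - 2 \frac{R + \frac{M + 0}{M + M}}{M - 18} = - 2 \frac{R + \frac{M}{2 M}}{-18 + M} = - 2 \frac{R + M \frac{1}{2 M}}{-18 + M} = - 2 \frac{R + \frac{1}{2}}{-18 + M} = - 2 \frac{\frac{1}{2} + R}{-18 + M} = - \frac{2 \left(\frac{1}{2} + R\right)}{-18 + M}$)
$-105 + u{\left(X{\left(3,1 \right)},-10 \right)} = -105 + \frac{-1 - 2 \cdot \frac{1}{9} \cdot 3}{-18 - 10} = -105 + \frac{-1 - \frac{2}{3}}{-28} = -105 - \frac{-1 - \frac{2}{3}}{28} = -105 - - \frac{5}{84} = -105 + \frac{5}{84} = - \frac{8815}{84}$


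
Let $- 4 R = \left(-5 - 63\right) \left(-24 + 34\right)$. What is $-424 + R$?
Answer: $-254$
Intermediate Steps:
$R = 170$ ($R = - \frac{\left(-5 - 63\right) \left(-24 + 34\right)}{4} = - \frac{\left(-68\right) 10}{4} = \left(- \frac{1}{4}\right) \left(-680\right) = 170$)
$-424 + R = -424 + 170 = -254$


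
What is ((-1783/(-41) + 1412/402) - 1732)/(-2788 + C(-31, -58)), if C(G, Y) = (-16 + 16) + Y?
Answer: 13886083/23453886 ≈ 0.59206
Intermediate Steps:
C(G, Y) = Y (C(G, Y) = 0 + Y = Y)
((-1783/(-41) + 1412/402) - 1732)/(-2788 + C(-31, -58)) = ((-1783/(-41) + 1412/402) - 1732)/(-2788 - 58) = ((-1783*(-1/41) + 1412*(1/402)) - 1732)/(-2846) = ((1783/41 + 706/201) - 1732)*(-1/2846) = (387329/8241 - 1732)*(-1/2846) = -13886083/8241*(-1/2846) = 13886083/23453886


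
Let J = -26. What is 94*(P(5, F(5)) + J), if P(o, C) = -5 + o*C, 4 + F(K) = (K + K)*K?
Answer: 18706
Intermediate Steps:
F(K) = -4 + 2*K² (F(K) = -4 + (K + K)*K = -4 + (2*K)*K = -4 + 2*K²)
P(o, C) = -5 + C*o
94*(P(5, F(5)) + J) = 94*((-5 + (-4 + 2*5²)*5) - 26) = 94*((-5 + (-4 + 2*25)*5) - 26) = 94*((-5 + (-4 + 50)*5) - 26) = 94*((-5 + 46*5) - 26) = 94*((-5 + 230) - 26) = 94*(225 - 26) = 94*199 = 18706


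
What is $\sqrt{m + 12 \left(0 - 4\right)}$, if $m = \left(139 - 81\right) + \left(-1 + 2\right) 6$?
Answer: $4$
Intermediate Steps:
$m = 64$ ($m = 58 + 1 \cdot 6 = 58 + 6 = 64$)
$\sqrt{m + 12 \left(0 - 4\right)} = \sqrt{64 + 12 \left(0 - 4\right)} = \sqrt{64 + 12 \left(-4\right)} = \sqrt{64 - 48} = \sqrt{16} = 4$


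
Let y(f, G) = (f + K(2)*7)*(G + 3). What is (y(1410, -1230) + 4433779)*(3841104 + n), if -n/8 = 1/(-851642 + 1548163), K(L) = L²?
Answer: 7141612639789253128/696521 ≈ 1.0253e+13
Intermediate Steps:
y(f, G) = (3 + G)*(28 + f) (y(f, G) = (f + 2²*7)*(G + 3) = (f + 4*7)*(3 + G) = (f + 28)*(3 + G) = (28 + f)*(3 + G) = (3 + G)*(28 + f))
n = -8/696521 (n = -8/(-851642 + 1548163) = -8/696521 ≈ -1.1486e-5)
(y(1410, -1230) + 4433779)*(3841104 + n) = ((84 + 3*1410 + 28*(-1230) - 1230*1410) + 4433779)*(3841104 - 8/696521) = ((84 + 4230 - 34440 - 1734300) + 4433779)*(2675409599176/696521) = (-1764426 + 4433779)*(2675409599176/696521) = 2669353*(2675409599176/696521) = 7141612639789253128/696521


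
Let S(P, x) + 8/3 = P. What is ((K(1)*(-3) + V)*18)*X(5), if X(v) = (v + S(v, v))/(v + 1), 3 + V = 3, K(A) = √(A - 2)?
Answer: -66*I ≈ -66.0*I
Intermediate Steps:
S(P, x) = -8/3 + P
K(A) = √(-2 + A)
V = 0 (V = -3 + 3 = 0)
X(v) = (-8/3 + 2*v)/(1 + v) (X(v) = (v + (-8/3 + v))/(v + 1) = (-8/3 + 2*v)/(1 + v))
((K(1)*(-3) + V)*18)*X(5) = ((√(-2 + 1)*(-3) + 0)*18)*(2*(-4 + 3*5)/(3*(1 + 5))) = ((√(-1)*(-3) + 0)*18)*((⅔)*(-4 + 15)/6) = ((I*(-3) + 0)*18)*((⅔)*(⅙)*11) = ((-3*I + 0)*18)*(11/9) = (-3*I*18)*(11/9) = -54*I*(11/9) = -66*I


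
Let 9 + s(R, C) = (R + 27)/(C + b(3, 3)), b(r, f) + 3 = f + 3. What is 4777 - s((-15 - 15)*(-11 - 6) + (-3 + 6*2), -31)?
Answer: 9611/2 ≈ 4805.5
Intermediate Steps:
b(r, f) = f (b(r, f) = -3 + (f + 3) = -3 + (3 + f) = f)
s(R, C) = -9 + (27 + R)/(3 + C) (s(R, C) = -9 + (R + 27)/(C + 3) = -9 + (27 + R)/(3 + C))
4777 - s((-15 - 15)*(-11 - 6) + (-3 + 6*2), -31) = 4777 - (((-15 - 15)*(-11 - 6) + (-3 + 6*2)) - 9*(-31))/(3 - 31) = 4777 - ((-30*(-17) + (-3 + 12)) + 279)/(-28) = 4777 - (-1)*((510 + 9) + 279)/28 = 4777 - (-1)*(519 + 279)/28 = 4777 - (-1)*798/28 = 4777 - 1*(-57/2) = 4777 + 57/2 = 9611/2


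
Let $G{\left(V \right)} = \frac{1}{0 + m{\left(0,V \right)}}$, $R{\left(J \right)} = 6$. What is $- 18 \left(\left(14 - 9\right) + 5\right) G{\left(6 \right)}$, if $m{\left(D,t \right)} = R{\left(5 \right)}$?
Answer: $-30$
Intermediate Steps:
$m{\left(D,t \right)} = 6$
$G{\left(V \right)} = \frac{1}{6}$ ($G{\left(V \right)} = \frac{1}{0 + 6} = \frac{1}{6}$)
$- 18 \left(\left(14 - 9\right) + 5\right) G{\left(6 \right)} = - 18 \left(\left(14 - 9\right) + 5\right) \frac{1}{6} = - 18 \left(5 + 5\right) \frac{1}{6} = \left(-18\right) 10 \cdot \frac{1}{6} = \left(-180\right) \frac{1}{6} = -30$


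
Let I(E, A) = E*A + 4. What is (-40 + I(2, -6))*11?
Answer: -528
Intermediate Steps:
I(E, A) = 4 + A*E (I(E, A) = A*E + 4 = 4 + A*E)
(-40 + I(2, -6))*11 = (-40 + (4 - 6*2))*11 = (-40 + (4 - 12))*11 = (-40 - 8)*11 = -48*11 = -528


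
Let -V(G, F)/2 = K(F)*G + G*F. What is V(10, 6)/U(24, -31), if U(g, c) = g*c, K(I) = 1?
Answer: 35/186 ≈ 0.18817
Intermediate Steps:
U(g, c) = c*g
V(G, F) = -2*G - 2*F*G (V(G, F) = -2*(1*G + G*F) = -2*(G + F*G) = -2*G - 2*F*G)
V(10, 6)/U(24, -31) = (-2*10*(1 + 6))/((-31*24)) = -2*10*7/(-744) = -140*(-1/744) = 35/186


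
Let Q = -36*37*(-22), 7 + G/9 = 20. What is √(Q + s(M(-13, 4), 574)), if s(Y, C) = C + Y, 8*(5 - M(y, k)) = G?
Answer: √477894/4 ≈ 172.82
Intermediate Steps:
G = 117 (G = -63 + 9*20 = -63 + 180 = 117)
M(y, k) = -77/8 (M(y, k) = 5 - ⅛*117 = 5 - 117/8 = -77/8)
Q = 29304 (Q = -1332*(-22) = 29304)
√(Q + s(M(-13, 4), 574)) = √(29304 + (574 - 77/8)) = √(29304 + 4515/8) = √(238947/8) = √477894/4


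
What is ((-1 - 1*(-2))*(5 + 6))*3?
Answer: 33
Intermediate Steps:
((-1 - 1*(-2))*(5 + 6))*3 = ((-1 + 2)*11)*3 = (1*11)*3 = 11*3 = 33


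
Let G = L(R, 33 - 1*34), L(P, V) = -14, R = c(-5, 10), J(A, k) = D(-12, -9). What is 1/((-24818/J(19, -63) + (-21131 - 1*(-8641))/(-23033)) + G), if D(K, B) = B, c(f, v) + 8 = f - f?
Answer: 207297/568843246 ≈ 0.00036442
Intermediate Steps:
c(f, v) = -8 (c(f, v) = -8 + (f - f) = -8 + 0 = -8)
J(A, k) = -9
R = -8
G = -14
1/((-24818/J(19, -63) + (-21131 - 1*(-8641))/(-23033)) + G) = 1/((-24818/(-9) + (-21131 - 1*(-8641))/(-23033)) - 14) = 1/((-24818*(-⅑) + (-21131 + 8641)*(-1/23033)) - 14) = 1/((24818/9 - 12490*(-1/23033)) - 14) = 1/((24818/9 + 12490/23033) - 14) = 1/(571745404/207297 - 14) = 1/(568843246/207297) = 207297/568843246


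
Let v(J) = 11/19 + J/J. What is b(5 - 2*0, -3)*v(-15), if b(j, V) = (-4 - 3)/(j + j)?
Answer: -21/19 ≈ -1.1053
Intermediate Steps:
b(j, V) = -7/(2*j) (b(j, V) = -7*1/(2*j) = -7/(2*j))
v(J) = 30/19 (v(J) = 11*(1/19) + 1 = 11/19 + 1 = 30/19)
b(5 - 2*0, -3)*v(-15) = -7/(2*(5 - 2*0))*(30/19) = -7/(2*(5 + 0))*(30/19) = -7/2/5*(30/19) = -7/2*⅕*(30/19) = -7/10*30/19 = -21/19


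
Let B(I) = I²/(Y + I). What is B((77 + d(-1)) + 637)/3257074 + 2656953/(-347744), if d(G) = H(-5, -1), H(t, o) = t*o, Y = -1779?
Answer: -1146663232217413/150073202189920 ≈ -7.6407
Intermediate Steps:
H(t, o) = o*t
d(G) = 5 (d(G) = -1*(-5) = 5)
B(I) = I²/(-1779 + I)
B((77 + d(-1)) + 637)/3257074 + 2656953/(-347744) = (((77 + 5) + 637)²/(-1779 + ((77 + 5) + 637)))/3257074 + 2656953/(-347744) = ((82 + 637)²/(-1779 + (82 + 637)))*(1/3257074) + 2656953*(-1/347744) = (719²/(-1779 + 719))*(1/3257074) - 2656953/347744 = (516961/(-1060))*(1/3257074) - 2656953/347744 = (516961*(-1/1060))*(1/3257074) - 2656953/347744 = -516961/1060*1/3257074 - 2656953/347744 = -516961/3452498440 - 2656953/347744 = -1146663232217413/150073202189920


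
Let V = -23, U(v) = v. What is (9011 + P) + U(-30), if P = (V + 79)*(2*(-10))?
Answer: 7861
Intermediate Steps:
P = -1120 (P = (-23 + 79)*(2*(-10)) = 56*(-20) = -1120)
(9011 + P) + U(-30) = (9011 - 1120) - 30 = 7891 - 30 = 7861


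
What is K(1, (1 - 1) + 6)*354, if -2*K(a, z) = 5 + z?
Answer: -1947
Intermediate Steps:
K(a, z) = -5/2 - z/2 (K(a, z) = -(5 + z)/2 = -5/2 - z/2)
K(1, (1 - 1) + 6)*354 = (-5/2 - ((1 - 1) + 6)/2)*354 = (-5/2 - (0 + 6)/2)*354 = (-5/2 - ½*6)*354 = (-5/2 - 3)*354 = -11/2*354 = -1947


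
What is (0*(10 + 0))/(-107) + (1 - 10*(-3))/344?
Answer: 31/344 ≈ 0.090116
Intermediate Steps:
(0*(10 + 0))/(-107) + (1 - 10*(-3))/344 = (0*10)*(-1/107) + (1 + 30)*(1/344) = 0*(-1/107) + 31*(1/344) = 0 + 31/344 = 31/344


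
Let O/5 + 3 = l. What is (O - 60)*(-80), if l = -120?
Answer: 54000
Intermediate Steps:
O = -615 (O = -15 + 5*(-120) = -15 - 600 = -615)
(O - 60)*(-80) = (-615 - 60)*(-80) = -675*(-80) = 54000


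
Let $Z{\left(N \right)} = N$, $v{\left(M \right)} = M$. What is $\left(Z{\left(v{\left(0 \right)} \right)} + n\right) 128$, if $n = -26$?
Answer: $-3328$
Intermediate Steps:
$\left(Z{\left(v{\left(0 \right)} \right)} + n\right) 128 = \left(0 - 26\right) 128 = \left(-26\right) 128 = -3328$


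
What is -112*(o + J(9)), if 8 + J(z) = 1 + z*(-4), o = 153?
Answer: -12320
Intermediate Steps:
J(z) = -7 - 4*z (J(z) = -8 + (1 + z*(-4)) = -8 + (1 - 4*z) = -7 - 4*z)
-112*(o + J(9)) = -112*(153 + (-7 - 4*9)) = -112*(153 + (-7 - 36)) = -112*(153 - 43) = -112*110 = -12320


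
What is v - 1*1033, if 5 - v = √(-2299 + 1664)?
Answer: -1028 - I*√635 ≈ -1028.0 - 25.199*I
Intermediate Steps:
v = 5 - I*√635 (v = 5 - √(-2299 + 1664) = 5 - √(-635) = 5 - I*√635 ≈ 5.0 - 25.199*I)
v - 1*1033 = (5 - I*√635) - 1*1033 = (5 - I*√635) - 1033 = -1028 - I*√635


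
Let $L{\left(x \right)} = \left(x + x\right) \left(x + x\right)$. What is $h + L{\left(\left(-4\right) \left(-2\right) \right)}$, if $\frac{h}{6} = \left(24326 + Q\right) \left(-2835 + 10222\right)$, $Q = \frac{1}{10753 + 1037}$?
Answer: $\frac{2118618260407}{1965} \approx 1.0782 \cdot 10^{9}$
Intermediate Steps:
$Q = \frac{1}{11790} \approx 8.4818 \cdot 10^{-5}$
$L{\left(x \right)} = 4 x^{2}$ ($L{\left(x \right)} = 2 x 2 x = 4 x^{2}$)
$h = \frac{2118617757367}{1965}$ ($h = 6 \left(24326 + \frac{1}{11790}\right) \left(-2835 + 10222\right) = 6 \cdot \frac{286803541}{11790} \cdot 7387 = 6 \cdot \frac{2118617757367}{11790} = \frac{2118617757367}{1965} \approx 1.0782 \cdot 10^{9}$)
$h + L{\left(\left(-4\right) \left(-2\right) \right)} = \frac{2118617757367}{1965} + 4 \left(\left(-4\right) \left(-2\right)\right)^{2} = \frac{2118617757367}{1965} + 4 \cdot 8^{2} = \frac{2118617757367}{1965} + 4 \cdot 64 = \frac{2118617757367}{1965} + 256 = \frac{2118618260407}{1965}$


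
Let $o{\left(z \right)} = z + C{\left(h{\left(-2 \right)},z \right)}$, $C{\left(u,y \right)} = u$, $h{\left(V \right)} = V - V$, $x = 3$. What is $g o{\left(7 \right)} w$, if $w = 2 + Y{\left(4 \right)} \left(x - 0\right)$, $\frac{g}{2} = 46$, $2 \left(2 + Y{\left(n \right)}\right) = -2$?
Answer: $-4508$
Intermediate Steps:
$h{\left(V \right)} = 0$
$Y{\left(n \right)} = -3$ ($Y{\left(n \right)} = -2 + \frac{1}{2} \left(-2\right) = -2 - 1 = -3$)
$g = 92$ ($g = 2 \cdot 46 = 92$)
$o{\left(z \right)} = z$ ($o{\left(z \right)} = z + 0 = z$)
$w = -7$ ($w = 2 - 3 \left(3 - 0\right) = 2 - 3 \left(3 + 0\right) = 2 - 9 = -7$)
$g o{\left(7 \right)} w = 92 \cdot 7 \left(-7\right) = 644 \left(-7\right) = -4508$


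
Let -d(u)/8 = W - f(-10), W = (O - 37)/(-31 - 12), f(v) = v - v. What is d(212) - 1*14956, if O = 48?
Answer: -643020/43 ≈ -14954.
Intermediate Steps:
f(v) = 0
W = -11/43 (W = (48 - 37)/(-31 - 12) = 11/(-43) = 11*(-1/43) = -11/43 ≈ -0.25581)
d(u) = 88/43 (d(u) = -8*(-11/43 - 1*0) = -8*(-11/43 + 0) = -8*(-11/43) = 88/43)
d(212) - 1*14956 = 88/43 - 1*14956 = 88/43 - 14956 = -643020/43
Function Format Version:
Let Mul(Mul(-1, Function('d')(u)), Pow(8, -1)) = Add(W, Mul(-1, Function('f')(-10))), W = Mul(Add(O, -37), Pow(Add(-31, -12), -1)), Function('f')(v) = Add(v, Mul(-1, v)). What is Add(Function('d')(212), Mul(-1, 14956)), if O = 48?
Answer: Rational(-643020, 43) ≈ -14954.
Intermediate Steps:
Function('f')(v) = 0
W = Rational(-11, 43) (W = Mul(Add(48, -37), Pow(Add(-31, -12), -1)) = Mul(11, Pow(-43, -1)) = Mul(11, Rational(-1, 43)) = Rational(-11, 43) ≈ -0.25581)
Function('d')(u) = Rational(88, 43) (Function('d')(u) = Mul(-8, Add(Rational(-11, 43), Mul(-1, 0))) = Mul(-8, Add(Rational(-11, 43), 0)) = Mul(-8, Rational(-11, 43)) = Rational(88, 43))
Add(Function('d')(212), Mul(-1, 14956)) = Add(Rational(88, 43), Mul(-1, 14956)) = Add(Rational(88, 43), -14956) = Rational(-643020, 43)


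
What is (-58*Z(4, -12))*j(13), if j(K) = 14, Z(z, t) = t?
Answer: 9744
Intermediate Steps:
(-58*Z(4, -12))*j(13) = -58*(-12)*14 = 696*14 = 9744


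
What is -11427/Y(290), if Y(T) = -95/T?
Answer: 662766/19 ≈ 34882.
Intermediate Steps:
-11427/Y(290) = -11427/((-95/290)) = -11427/((-95*1/290)) = -11427/(-19/58) = -11427*(-58/19) = 662766/19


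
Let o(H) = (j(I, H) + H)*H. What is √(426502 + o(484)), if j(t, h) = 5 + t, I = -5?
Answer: √660758 ≈ 812.87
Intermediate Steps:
o(H) = H² (o(H) = ((5 - 5) + H)*H = (0 + H)*H = H*H = H²)
√(426502 + o(484)) = √(426502 + 484²) = √(426502 + 234256) = √660758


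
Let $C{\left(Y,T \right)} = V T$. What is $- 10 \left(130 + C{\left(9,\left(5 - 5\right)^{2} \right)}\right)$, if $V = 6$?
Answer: $-1300$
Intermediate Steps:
$C{\left(Y,T \right)} = 6 T$
$- 10 \left(130 + C{\left(9,\left(5 - 5\right)^{2} \right)}\right) = - 10 \left(130 + 6 \left(5 - 5\right)^{2}\right) = - 10 \left(130 + 6 \cdot 0^{2}\right) = - 10 \left(130 + 6 \cdot 0\right) = - 10 \left(130 + 0\right) = \left(-10\right) 130 = -1300$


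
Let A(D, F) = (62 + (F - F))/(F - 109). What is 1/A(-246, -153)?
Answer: -131/31 ≈ -4.2258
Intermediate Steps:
A(D, F) = 62/(-109 + F) (A(D, F) = (62 + 0)/(-109 + F) = 62/(-109 + F))
1/A(-246, -153) = 1/(62/(-109 - 153)) = 1/(62/(-262)) = 1/(62*(-1/262)) = 1/(-31/131) = -131/31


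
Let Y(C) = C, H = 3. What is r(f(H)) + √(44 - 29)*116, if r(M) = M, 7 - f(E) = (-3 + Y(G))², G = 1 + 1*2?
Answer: 7 + 116*√15 ≈ 456.27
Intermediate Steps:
G = 3 (G = 1 + 2 = 3)
f(E) = 7 (f(E) = 7 - (-3 + 3)² = 7 - 1*0² = 7 - 1*0 = 7 + 0 = 7)
r(f(H)) + √(44 - 29)*116 = 7 + √(44 - 29)*116 = 7 + √15*116 = 7 + 116*√15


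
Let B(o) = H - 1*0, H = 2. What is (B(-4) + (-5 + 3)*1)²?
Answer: 0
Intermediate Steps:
B(o) = 2 (B(o) = 2 - 1*0 = 2 + 0 = 2)
(B(-4) + (-5 + 3)*1)² = (2 + (-5 + 3)*1)² = (2 - 2*1)² = (2 - 2)² = 0² = 0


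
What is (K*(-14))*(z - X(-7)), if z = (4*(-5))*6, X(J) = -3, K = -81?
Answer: -132678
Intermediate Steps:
z = -120 (z = -20*6 = -120)
(K*(-14))*(z - X(-7)) = (-81*(-14))*(-120 - 1*(-3)) = 1134*(-120 + 3) = 1134*(-117) = -132678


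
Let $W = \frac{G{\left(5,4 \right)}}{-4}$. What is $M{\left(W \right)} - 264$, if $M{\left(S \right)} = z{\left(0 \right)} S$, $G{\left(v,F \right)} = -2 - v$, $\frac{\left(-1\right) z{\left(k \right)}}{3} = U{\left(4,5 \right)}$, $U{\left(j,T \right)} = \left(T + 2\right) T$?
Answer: $- \frac{1791}{4} \approx -447.75$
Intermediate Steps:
$U{\left(j,T \right)} = T \left(2 + T\right)$ ($U{\left(j,T \right)} = \left(2 + T\right) T = T \left(2 + T\right)$)
$z{\left(k \right)} = -105$ ($z{\left(k \right)} = - 3 \cdot 5 \left(2 + 5\right) = - 3 \cdot 5 \cdot 7 = \left(-3\right) 35 = -105$)
$W = \frac{7}{4}$ ($W = \frac{-2 - 5}{-4} = \left(-2 - 5\right) \left(- \frac{1}{4}\right) = \left(-7\right) \left(- \frac{1}{4}\right) = \frac{7}{4} \approx 1.75$)
$M{\left(S \right)} = - 105 S$
$M{\left(W \right)} - 264 = \left(-105\right) \frac{7}{4} - 264 = - \frac{735}{4} - 264 = - \frac{1791}{4}$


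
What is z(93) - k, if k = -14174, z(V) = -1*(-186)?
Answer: 14360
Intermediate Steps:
z(V) = 186
z(93) - k = 186 - 1*(-14174) = 186 + 14174 = 14360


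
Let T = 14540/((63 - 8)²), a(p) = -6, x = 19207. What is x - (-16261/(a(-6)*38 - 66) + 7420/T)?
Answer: 537642167/30534 ≈ 17608.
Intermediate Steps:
T = 2908/605 (T = 14540/(55²) = 14540/3025 = 14540*(1/3025) = 2908/605 ≈ 4.8066)
x - (-16261/(a(-6)*38 - 66) + 7420/T) = 19207 - (-16261/(-6*38 - 66) + 7420/(2908/605)) = 19207 - (-16261/(-228 - 66) + 7420*(605/2908)) = 19207 - (-16261/(-294) + 1122275/727) = 19207 - (-16261*(-1/294) + 1122275/727) = 19207 - (2323/42 + 1122275/727) = 19207 - 1*48824371/30534 = 19207 - 48824371/30534 = 537642167/30534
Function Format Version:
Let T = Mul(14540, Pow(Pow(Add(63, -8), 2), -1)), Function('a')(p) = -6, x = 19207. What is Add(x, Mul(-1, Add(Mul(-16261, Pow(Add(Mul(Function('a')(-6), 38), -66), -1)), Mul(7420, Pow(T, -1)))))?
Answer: Rational(537642167, 30534) ≈ 17608.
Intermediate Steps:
T = Rational(2908, 605) (T = Mul(14540, Pow(Pow(55, 2), -1)) = Mul(14540, Pow(3025, -1)) = Mul(14540, Rational(1, 3025)) = Rational(2908, 605) ≈ 4.8066)
Add(x, Mul(-1, Add(Mul(-16261, Pow(Add(Mul(Function('a')(-6), 38), -66), -1)), Mul(7420, Pow(T, -1))))) = Add(19207, Mul(-1, Add(Mul(-16261, Pow(Add(Mul(-6, 38), -66), -1)), Mul(7420, Pow(Rational(2908, 605), -1))))) = Add(19207, Mul(-1, Add(Mul(-16261, Pow(Add(-228, -66), -1)), Mul(7420, Rational(605, 2908))))) = Add(19207, Mul(-1, Add(Mul(-16261, Pow(-294, -1)), Rational(1122275, 727)))) = Add(19207, Mul(-1, Add(Mul(-16261, Rational(-1, 294)), Rational(1122275, 727)))) = Add(19207, Mul(-1, Add(Rational(2323, 42), Rational(1122275, 727)))) = Add(19207, Mul(-1, Rational(48824371, 30534))) = Add(19207, Rational(-48824371, 30534)) = Rational(537642167, 30534)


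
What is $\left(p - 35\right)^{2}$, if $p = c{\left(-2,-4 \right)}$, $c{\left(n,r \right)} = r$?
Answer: $1521$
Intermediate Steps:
$p = -4$
$\left(p - 35\right)^{2} = \left(-4 - 35\right)^{2} = \left(-39\right)^{2} = 1521$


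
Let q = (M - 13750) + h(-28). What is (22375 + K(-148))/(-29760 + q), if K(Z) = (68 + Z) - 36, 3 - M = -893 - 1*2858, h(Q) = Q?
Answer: -22259/39784 ≈ -0.55950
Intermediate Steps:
M = 3754 (M = 3 - (-893 - 1*2858) = 3 - (-893 - 2858) = 3 - 1*(-3751) = 3 + 3751 = 3754)
K(Z) = 32 + Z
q = -10024 (q = (3754 - 13750) - 28 = -9996 - 28 = -10024)
(22375 + K(-148))/(-29760 + q) = (22375 + (32 - 148))/(-29760 - 10024) = (22375 - 116)/(-39784) = 22259*(-1/39784) = -22259/39784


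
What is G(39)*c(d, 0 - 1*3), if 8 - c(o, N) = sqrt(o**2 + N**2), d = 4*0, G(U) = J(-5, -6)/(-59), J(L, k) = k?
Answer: 30/59 ≈ 0.50847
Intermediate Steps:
G(U) = 6/59 (G(U) = -6/(-59) = -6*(-1/59) = 6/59)
d = 0
c(o, N) = 8 - sqrt(N**2 + o**2) (c(o, N) = 8 - sqrt(o**2 + N**2) = 8 - sqrt(N**2 + o**2))
G(39)*c(d, 0 - 1*3) = 6*(8 - sqrt((0 - 1*3)**2 + 0**2))/59 = 6*(8 - sqrt((0 - 3)**2 + 0))/59 = 6*(8 - sqrt((-3)**2 + 0))/59 = 6*(8 - sqrt(9 + 0))/59 = 6*(8 - sqrt(9))/59 = 6*(8 - 1*3)/59 = 6*(8 - 3)/59 = (6/59)*5 = 30/59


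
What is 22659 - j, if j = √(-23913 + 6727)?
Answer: 22659 - I*√17186 ≈ 22659.0 - 131.1*I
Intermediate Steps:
j = I*√17186 (j = √(-17186) = I*√17186 ≈ 131.1*I)
22659 - j = 22659 - I*√17186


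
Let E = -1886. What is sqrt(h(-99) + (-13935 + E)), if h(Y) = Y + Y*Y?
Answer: I*sqrt(6119) ≈ 78.224*I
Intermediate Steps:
h(Y) = Y + Y**2
sqrt(h(-99) + (-13935 + E)) = sqrt(-99*(1 - 99) + (-13935 - 1886)) = sqrt(-99*(-98) - 15821) = sqrt(9702 - 15821) = sqrt(-6119) = I*sqrt(6119)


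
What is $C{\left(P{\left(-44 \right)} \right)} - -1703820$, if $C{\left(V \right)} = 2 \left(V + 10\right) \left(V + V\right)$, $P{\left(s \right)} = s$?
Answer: $1709804$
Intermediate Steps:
$C{\left(V \right)} = 4 V \left(10 + V\right)$ ($C{\left(V \right)} = 2 \left(10 + V\right) 2 V = 2 \cdot 2 V \left(10 + V\right) = 4 V \left(10 + V\right)$)
$C{\left(P{\left(-44 \right)} \right)} - -1703820 = 4 \left(-44\right) \left(10 - 44\right) - -1703820 = 4 \left(-44\right) \left(-34\right) + 1703820 = 5984 + 1703820 = 1709804$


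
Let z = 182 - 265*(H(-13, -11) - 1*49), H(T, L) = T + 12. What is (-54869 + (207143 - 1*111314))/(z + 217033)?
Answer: 8192/46093 ≈ 0.17773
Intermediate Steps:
H(T, L) = 12 + T
z = 13432 (z = 182 - 265*((12 - 13) - 1*49) = 182 - 265*(-1 - 49) = 182 - 265*(-50) = 182 + 13250 = 13432)
(-54869 + (207143 - 1*111314))/(z + 217033) = (-54869 + (207143 - 1*111314))/(13432 + 217033) = (-54869 + (207143 - 111314))/230465 = (-54869 + 95829)*(1/230465) = 40960*(1/230465) = 8192/46093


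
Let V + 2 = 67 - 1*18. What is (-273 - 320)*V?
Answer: -27871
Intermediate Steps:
V = 47 (V = -2 + (67 - 1*18) = -2 + (67 - 18) = -2 + 49 = 47)
(-273 - 320)*V = (-273 - 320)*47 = -593*47 = -27871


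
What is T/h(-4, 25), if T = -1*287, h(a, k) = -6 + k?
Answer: -287/19 ≈ -15.105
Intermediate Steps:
T = -287
T/h(-4, 25) = -287/(-6 + 25) = -287/19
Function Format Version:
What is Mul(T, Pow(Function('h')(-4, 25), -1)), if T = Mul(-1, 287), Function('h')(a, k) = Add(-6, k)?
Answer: Rational(-287, 19) ≈ -15.105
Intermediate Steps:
T = -287
Mul(T, Pow(Function('h')(-4, 25), -1)) = Mul(-287, Pow(Add(-6, 25), -1)) = Mul(-287, Pow(19, -1)) = Mul(-287, Rational(1, 19)) = Rational(-287, 19)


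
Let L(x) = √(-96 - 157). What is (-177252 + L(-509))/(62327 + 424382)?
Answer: -177252/486709 + I*√253/486709 ≈ -0.36418 + 3.2681e-5*I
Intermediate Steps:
L(x) = I*√253 (L(x) = √(-253) = I*√253)
(-177252 + L(-509))/(62327 + 424382) = (-177252 + I*√253)/(62327 + 424382) = (-177252 + I*√253)/486709 = (-177252 + I*√253)*(1/486709) = -177252/486709 + I*√253/486709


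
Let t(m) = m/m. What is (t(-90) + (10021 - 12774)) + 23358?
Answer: 20606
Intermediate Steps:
t(m) = 1
(t(-90) + (10021 - 12774)) + 23358 = (1 + (10021 - 12774)) + 23358 = (1 - 2753) + 23358 = -2752 + 23358 = 20606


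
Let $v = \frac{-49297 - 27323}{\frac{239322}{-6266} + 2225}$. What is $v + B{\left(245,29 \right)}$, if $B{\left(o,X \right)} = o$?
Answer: $\frac{359627305}{1712816} \approx 209.96$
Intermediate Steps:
$v = - \frac{60012615}{1712816}$ ($v = - \frac{76620}{239322 \left(- \frac{1}{6266}\right) + 2225} = - \frac{76620}{- \frac{119661}{3133} + 2225} = - \frac{76620}{\frac{6851264}{3133}} = \left(-76620\right) \frac{3133}{6851264} = - \frac{60012615}{1712816} \approx -35.037$)
$v + B{\left(245,29 \right)} = - \frac{60012615}{1712816} + 245 = \frac{359627305}{1712816}$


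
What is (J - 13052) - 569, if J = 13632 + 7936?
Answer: 7947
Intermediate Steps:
J = 21568
(J - 13052) - 569 = (21568 - 13052) - 569 = 8516 - 569 = 7947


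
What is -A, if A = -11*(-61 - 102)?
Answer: -1793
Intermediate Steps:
A = 1793 (A = -11*(-163) = 1793)
-A = -1*1793 = -1793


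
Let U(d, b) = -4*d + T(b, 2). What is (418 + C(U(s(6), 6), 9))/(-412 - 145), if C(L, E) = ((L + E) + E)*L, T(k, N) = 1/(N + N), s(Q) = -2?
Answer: -10153/8912 ≈ -1.1392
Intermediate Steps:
T(k, N) = 1/(2*N)
U(d, b) = ¼ - 4*d (U(d, b) = -4*d + (½)/2 = -4*d + (½)*(½) = -4*d + ¼ = ¼ - 4*d)
C(L, E) = L*(L + 2*E) (C(L, E) = ((E + L) + E)*L = (L + 2*E)*L = L*(L + 2*E))
(418 + C(U(s(6), 6), 9))/(-412 - 145) = (418 + (¼ - 4*(-2))*((¼ - 4*(-2)) + 2*9))/(-412 - 145) = (418 + (¼ + 8)*((¼ + 8) + 18))/(-557) = (418 + 33*(33/4 + 18)/4)*(-1/557) = (418 + (33/4)*(105/4))*(-1/557) = (418 + 3465/16)*(-1/557) = (10153/16)*(-1/557) = -10153/8912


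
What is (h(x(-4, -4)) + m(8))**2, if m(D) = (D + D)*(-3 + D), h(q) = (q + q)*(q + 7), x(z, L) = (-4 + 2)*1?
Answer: 3600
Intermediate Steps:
x(z, L) = -2 (x(z, L) = -2*1 = -2)
h(q) = 2*q*(7 + q) (h(q) = (2*q)*(7 + q) = 2*q*(7 + q))
m(D) = 2*D*(-3 + D) (m(D) = (2*D)*(-3 + D) = 2*D*(-3 + D))
(h(x(-4, -4)) + m(8))**2 = (2*(-2)*(7 - 2) + 2*8*(-3 + 8))**2 = (2*(-2)*5 + 2*8*5)**2 = (-20 + 80)**2 = 60**2 = 3600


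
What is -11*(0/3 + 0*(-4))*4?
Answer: 0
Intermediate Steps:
-11*(0/3 + 0*(-4))*4 = -11*(0*(⅓) + 0)*4 = -11*(0 + 0)*4 = -11*0*4 = 0*4 = 0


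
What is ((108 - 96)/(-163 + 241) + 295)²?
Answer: 14722569/169 ≈ 87116.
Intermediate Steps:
((108 - 96)/(-163 + 241) + 295)² = (12/78 + 295)² = (12*(1/78) + 295)² = (2/13 + 295)² = (3837/13)² = 14722569/169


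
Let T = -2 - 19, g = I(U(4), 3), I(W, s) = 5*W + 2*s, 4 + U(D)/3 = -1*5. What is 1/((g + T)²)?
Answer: 1/22500 ≈ 4.4444e-5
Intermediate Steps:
U(D) = -27 (U(D) = -12 + 3*(-1*5) = -12 + 3*(-5) = -12 - 15 = -27)
I(W, s) = 2*s + 5*W
g = -129 (g = 2*3 + 5*(-27) = 6 - 135 = -129)
T = -21
1/((g + T)²) = 1/((-129 - 21)²) = 1/((-150)²) = 1/22500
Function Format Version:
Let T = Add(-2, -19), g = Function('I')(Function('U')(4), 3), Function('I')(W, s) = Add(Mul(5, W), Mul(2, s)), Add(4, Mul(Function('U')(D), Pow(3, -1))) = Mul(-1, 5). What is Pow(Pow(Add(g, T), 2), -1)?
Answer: Rational(1, 22500) ≈ 4.4444e-5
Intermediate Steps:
Function('U')(D) = -27 (Function('U')(D) = Add(-12, Mul(3, Mul(-1, 5))) = Add(-12, Mul(3, -5)) = Add(-12, -15) = -27)
Function('I')(W, s) = Add(Mul(2, s), Mul(5, W))
g = -129 (g = Add(Mul(2, 3), Mul(5, -27)) = Add(6, -135) = -129)
T = -21
Pow(Pow(Add(g, T), 2), -1) = Pow(Pow(Add(-129, -21), 2), -1) = Pow(Pow(-150, 2), -1) = Pow(22500, -1) = Rational(1, 22500)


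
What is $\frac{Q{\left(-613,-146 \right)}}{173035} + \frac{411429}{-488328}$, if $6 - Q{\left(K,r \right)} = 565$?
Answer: $- \frac{23821530789}{28165945160} \approx -0.84576$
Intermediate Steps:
$Q{\left(K,r \right)} = -559$ ($Q{\left(K,r \right)} = 6 - 565 = -559$)
$\frac{Q{\left(-613,-146 \right)}}{173035} + \frac{411429}{-488328} = - \frac{559}{173035} + \frac{411429}{-488328} = \left(-559\right) \frac{1}{173035} + 411429 \left(- \frac{1}{488328}\right) = - \frac{559}{173035} - \frac{137143}{162776} = - \frac{23821530789}{28165945160}$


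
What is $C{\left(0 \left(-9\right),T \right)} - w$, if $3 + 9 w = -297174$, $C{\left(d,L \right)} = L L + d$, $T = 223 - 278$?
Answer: $\frac{108134}{3} \approx 36045.0$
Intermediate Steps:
$T = -55$ ($T = 223 - 278 = -55$)
$C{\left(d,L \right)} = d + L^{2}$ ($C{\left(d,L \right)} = L^{2} + d = d + L^{2}$)
$w = - \frac{99059}{3}$ ($w = - \frac{1}{3} + \frac{1}{9} \left(-297174\right) = - \frac{1}{3} - \frac{99058}{3} = - \frac{99059}{3} \approx -33020.0$)
$C{\left(0 \left(-9\right),T \right)} - w = \left(0 \left(-9\right) + \left(-55\right)^{2}\right) - - \frac{99059}{3} = \left(0 + 3025\right) + \frac{99059}{3} = 3025 + \frac{99059}{3} = \frac{108134}{3}$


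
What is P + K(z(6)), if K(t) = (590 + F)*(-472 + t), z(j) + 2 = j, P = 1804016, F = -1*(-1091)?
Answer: 1017308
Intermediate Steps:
F = 1091
z(j) = -2 + j
K(t) = -793432 + 1681*t (K(t) = (590 + 1091)*(-472 + t) = 1681*(-472 + t) = -793432 + 1681*t)
P + K(z(6)) = 1804016 + (-793432 + 1681*(-2 + 6)) = 1804016 + (-793432 + 1681*4) = 1804016 + (-793432 + 6724) = 1804016 - 786708 = 1017308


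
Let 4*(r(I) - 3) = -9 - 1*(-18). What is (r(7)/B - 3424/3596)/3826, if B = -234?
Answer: -273365/1073147088 ≈ -0.00025473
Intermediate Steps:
r(I) = 21/4 (r(I) = 3 + (-9 - 1*(-18))/4 = 3 + (-9 + 18)/4 = 3 + (¼)*9 = 3 + 9/4 = 21/4)
(r(7)/B - 3424/3596)/3826 = ((21/4)/(-234) - 3424/3596)/3826 = ((21/4)*(-1/234) - 3424*1/3596)*(1/3826) = (-7/312 - 856/899)*(1/3826) = -273365/280488*1/3826 = -273365/1073147088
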